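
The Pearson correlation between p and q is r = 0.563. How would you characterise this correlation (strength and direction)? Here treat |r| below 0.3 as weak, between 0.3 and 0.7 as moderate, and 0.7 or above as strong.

r = 0.563 > 0 so the relationship is positive.
|r| = 0.563, which falls in the moderate range.

moderate positive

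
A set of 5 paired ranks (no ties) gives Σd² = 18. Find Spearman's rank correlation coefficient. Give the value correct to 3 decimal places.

ρ = 1 − 6Σd² / [n(n²−1)] = 1 − 6×18 / (5×24)
  = 1 − 108/120 = 1 − 0.9000 ≈ 0.100

0.100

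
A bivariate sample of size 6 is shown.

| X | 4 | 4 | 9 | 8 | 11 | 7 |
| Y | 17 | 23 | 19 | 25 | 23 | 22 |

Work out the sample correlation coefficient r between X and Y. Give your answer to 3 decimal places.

n = 6, ΣX = 43, ΣY = 129, ΣX² = 347, ΣY² = 2817, ΣXY = 938
nΣXY − ΣXΣY = 5628 − 5547 = 81
nΣX² − (ΣX)² = 2082 − 1849 = 233; nΣY² − (ΣY)² = 16902 − 16641 = 261
r = 81 / √(233 × 261) = 81 / 246.6029 ≈ 0.328

0.328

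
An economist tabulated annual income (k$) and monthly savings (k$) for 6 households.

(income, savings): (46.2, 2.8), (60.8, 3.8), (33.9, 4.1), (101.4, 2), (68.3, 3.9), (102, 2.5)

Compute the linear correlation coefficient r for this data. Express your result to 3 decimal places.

n = 6, Σx = 412.6, Σy = 19.1, Σx² = 32331.14, Σy² = 64.55, Σxy = 1223.56
nΣxy − ΣxΣy = 7341.36 − 7880.66 = -539.3
nΣx² − (Σx)² = 193986.84 − 170238.76 = 23748.08; nΣy² − (Σy)² = 387.3 − 364.81 = 22.49
r = -539.3 / √(23748.08 × 22.49) = -539.3 / 730.8176 ≈ -0.738

-0.738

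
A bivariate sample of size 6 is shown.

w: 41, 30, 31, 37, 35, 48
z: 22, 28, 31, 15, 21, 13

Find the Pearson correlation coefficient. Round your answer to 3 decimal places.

n = 6, Σw = 222, Σz = 130, Σw² = 8440, Σz² = 3064, Σwz = 4617
nΣwz − ΣwΣz = 27702 − 28860 = -1158
nΣw² − (Σw)² = 50640 − 49284 = 1356; nΣz² − (Σz)² = 18384 − 16900 = 1484
r = -1158 / √(1356 × 1484) = -1158 / 1418.5570 ≈ -0.816

-0.816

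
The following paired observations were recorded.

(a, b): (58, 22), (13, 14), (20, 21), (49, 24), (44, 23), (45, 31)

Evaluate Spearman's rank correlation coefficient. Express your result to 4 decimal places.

0.6000

Rank a: 6, 1, 2, 5, 3, 4
Rank b: 3, 1, 2, 5, 4, 6
d = rank(a) − rank(b): 3, 0, 0, 0, -1, -2; Σd² = 14
ρ = 1 − 6Σd² / [n(n²−1)] = 1 − 6×14 / (6×35) = 1 − 84/210 ≈ 0.6000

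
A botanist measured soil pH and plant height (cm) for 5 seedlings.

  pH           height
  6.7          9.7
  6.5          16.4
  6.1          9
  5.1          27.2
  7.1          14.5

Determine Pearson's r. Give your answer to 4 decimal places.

-0.7029

n = 5, Σx = 31.5, Σy = 76.8, Σx² = 200.77, Σy² = 1394.14, Σxy = 468.16
nΣxy − ΣxΣy = 2340.8 − 2419.2 = -78.4
nΣx² − (Σx)² = 1003.85 − 992.25 = 11.6; nΣy² − (Σy)² = 6970.7 − 5898.24 = 1072.46
r = -78.4 / √(11.6 × 1072.46) = -78.4 / 111.5372 ≈ -0.7029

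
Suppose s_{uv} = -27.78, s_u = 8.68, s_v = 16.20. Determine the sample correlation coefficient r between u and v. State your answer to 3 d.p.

-0.198

r = Cov(u,v) / (s_u · s_v) = -27.78 / (8.68 × 16.20)
  = -27.78 / 140.6160 ≈ -0.198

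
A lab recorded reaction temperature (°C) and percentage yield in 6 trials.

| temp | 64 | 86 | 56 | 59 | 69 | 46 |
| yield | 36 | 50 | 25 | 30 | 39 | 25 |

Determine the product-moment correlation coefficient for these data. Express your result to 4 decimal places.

n = 6, Σx = 380, Σy = 205, Σx² = 24986, Σy² = 7467, Σxy = 13615
nΣxy − ΣxΣy = 81690 − 77900 = 3790
nΣx² − (Σx)² = 149916 − 144400 = 5516; nΣy² − (Σy)² = 44802 − 42025 = 2777
r = 3790 / √(5516 × 2777) = 3790 / 3913.8130 ≈ 0.9684

0.9684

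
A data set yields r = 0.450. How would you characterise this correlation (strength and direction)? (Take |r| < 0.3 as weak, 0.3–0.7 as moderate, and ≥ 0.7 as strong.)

r = 0.450 > 0 so the relationship is positive.
|r| = 0.450, which falls in the moderate range.

moderate positive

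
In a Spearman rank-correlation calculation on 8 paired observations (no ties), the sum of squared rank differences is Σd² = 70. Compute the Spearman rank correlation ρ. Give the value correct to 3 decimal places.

0.167

ρ = 1 − 6Σd² / [n(n²−1)] = 1 − 6×70 / (8×63)
  = 1 − 420/504 = 1 − 0.8333 ≈ 0.167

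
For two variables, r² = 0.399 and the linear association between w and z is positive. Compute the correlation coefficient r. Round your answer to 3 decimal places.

|r| = √0.399 = 0.632
The association is positive, so r = 0.632.

0.632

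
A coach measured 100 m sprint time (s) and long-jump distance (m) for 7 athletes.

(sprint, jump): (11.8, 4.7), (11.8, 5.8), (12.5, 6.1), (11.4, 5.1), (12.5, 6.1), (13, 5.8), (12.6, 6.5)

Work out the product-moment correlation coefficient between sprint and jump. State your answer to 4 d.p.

n = 7, Σx = 85.6, Σy = 40.1, Σx² = 1048.7, Σy² = 232.05, Σxy = 491.84
nΣxy − ΣxΣy = 3442.88 − 3432.56 = 10.32
nΣx² − (Σx)² = 7340.9 − 7327.36 = 13.54; nΣy² − (Σy)² = 1624.35 − 1608.01 = 16.34
r = 10.32 / √(13.54 × 16.34) = 10.32 / 14.8743 ≈ 0.6938

0.6938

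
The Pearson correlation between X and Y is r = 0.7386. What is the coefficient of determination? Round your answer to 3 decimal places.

r² = (0.7386)² = 0.546

0.546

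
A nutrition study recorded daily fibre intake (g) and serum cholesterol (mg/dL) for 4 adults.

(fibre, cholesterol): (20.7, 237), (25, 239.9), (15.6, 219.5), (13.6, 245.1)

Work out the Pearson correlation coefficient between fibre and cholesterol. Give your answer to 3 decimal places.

0.183

n = 4, Σx = 74.9, Σy = 941.5, Σx² = 1481.81, Σy² = 221975.27, Σxy = 17660.96
nΣxy − ΣxΣy = 70643.84 − 70518.35 = 125.49
nΣx² − (Σx)² = 5927.24 − 5610.01 = 317.23; nΣy² − (Σy)² = 887901.08 − 886422.25 = 1478.83
r = 125.49 / √(317.23 × 1478.83) = 125.49 / 684.9301 ≈ 0.183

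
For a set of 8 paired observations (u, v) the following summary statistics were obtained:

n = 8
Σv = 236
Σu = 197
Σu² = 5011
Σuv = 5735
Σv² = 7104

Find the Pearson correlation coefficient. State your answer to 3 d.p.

-0.508

r = (nΣuv − ΣuΣv) / √[(nΣu² − (Σu)²)(nΣv² − (Σv)²)]
Numerator: 8×5735 − 197×236 = -612
Denominator: √[(40088 − 38809)(56832 − 55696)] = √[1279 × 1136] = 1205.3813
r = -612 / 1205.3813 ≈ -0.508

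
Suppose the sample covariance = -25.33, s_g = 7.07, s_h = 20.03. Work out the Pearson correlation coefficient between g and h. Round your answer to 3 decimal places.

r = Cov(g,h) / (s_g · s_h) = -25.33 / (7.07 × 20.03)
  = -25.33 / 141.6121 ≈ -0.179

-0.179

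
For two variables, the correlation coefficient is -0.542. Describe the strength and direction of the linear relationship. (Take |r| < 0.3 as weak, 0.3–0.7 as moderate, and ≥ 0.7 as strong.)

r = -0.542 < 0 so the relationship is negative.
|r| = 0.542, which falls in the moderate range.

moderate negative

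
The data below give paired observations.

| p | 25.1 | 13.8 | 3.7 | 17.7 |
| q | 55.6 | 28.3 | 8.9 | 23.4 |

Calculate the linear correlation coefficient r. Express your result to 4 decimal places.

0.9222

n = 4, Σp = 60.3, Σq = 116.2, Σp² = 1147.43, Σq² = 4519.02, Σpq = 2233.21
nΣpq − ΣpΣq = 8932.84 − 7006.86 = 1925.98
nΣp² − (Σp)² = 4589.72 − 3636.09 = 953.63; nΣq² − (Σq)² = 18076.08 − 13502.44 = 4573.64
r = 1925.98 / √(953.63 × 4573.64) = 1925.98 / 2088.4349 ≈ 0.9222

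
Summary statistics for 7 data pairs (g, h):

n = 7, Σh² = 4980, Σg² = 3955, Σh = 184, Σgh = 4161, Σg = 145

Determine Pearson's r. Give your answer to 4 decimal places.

r = (nΣgh − ΣgΣh) / √[(nΣg² − (Σg)²)(nΣh² − (Σh)²)]
Numerator: 7×4161 − 145×184 = 2447
Denominator: √[(27685 − 21025)(34860 − 33856)] = √[6660 × 1004] = 2585.8538
r = 2447 / 2585.8538 ≈ 0.9463

0.9463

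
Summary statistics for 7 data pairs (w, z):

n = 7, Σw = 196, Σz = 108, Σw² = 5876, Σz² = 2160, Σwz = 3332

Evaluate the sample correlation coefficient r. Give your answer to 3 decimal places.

r = (nΣwz − ΣwΣz) / √[(nΣw² − (Σw)²)(nΣz² − (Σz)²)]
Numerator: 7×3332 − 196×108 = 2156
Denominator: √[(41132 − 38416)(15120 − 11664)] = √[2716 × 3456] = 3063.7389
r = 2156 / 3063.7389 ≈ 0.704

0.704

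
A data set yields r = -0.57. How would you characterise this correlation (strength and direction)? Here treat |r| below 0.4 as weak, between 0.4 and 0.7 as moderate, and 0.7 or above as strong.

moderate negative

r = -0.57 < 0 so the relationship is negative.
|r| = 0.57, which falls in the moderate range.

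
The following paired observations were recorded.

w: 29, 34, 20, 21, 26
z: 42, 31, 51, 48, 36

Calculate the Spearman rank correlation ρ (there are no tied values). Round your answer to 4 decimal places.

-0.9000

Rank w: 4, 5, 1, 2, 3
Rank z: 3, 1, 5, 4, 2
d = rank(w) − rank(z): 1, 4, -4, -2, 1; Σd² = 38
ρ = 1 − 6Σd² / [n(n²−1)] = 1 − 6×38 / (5×24) = 1 − 228/120 ≈ -0.9000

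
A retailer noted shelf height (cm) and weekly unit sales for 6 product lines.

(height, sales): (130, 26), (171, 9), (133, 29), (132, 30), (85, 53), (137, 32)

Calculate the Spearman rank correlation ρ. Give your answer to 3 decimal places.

Rank height: 2, 6, 4, 3, 1, 5
Rank sales: 2, 1, 3, 4, 6, 5
d = rank(height) − rank(sales): 0, 5, 1, -1, -5, 0; Σd² = 52
ρ = 1 − 6Σd² / [n(n²−1)] = 1 − 6×52 / (6×35) = 1 − 312/210 ≈ -0.486

-0.486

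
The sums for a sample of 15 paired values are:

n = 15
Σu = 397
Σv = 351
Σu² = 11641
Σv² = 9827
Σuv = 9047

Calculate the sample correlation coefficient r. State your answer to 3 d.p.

-0.180

r = (nΣuv − ΣuΣv) / √[(nΣu² − (Σu)²)(nΣv² − (Σv)²)]
Numerator: 15×9047 − 397×351 = -3642
Denominator: √[(174615 − 157609)(147405 − 123201)] = √[17006 × 24204] = 20288.2534
r = -3642 / 20288.2534 ≈ -0.180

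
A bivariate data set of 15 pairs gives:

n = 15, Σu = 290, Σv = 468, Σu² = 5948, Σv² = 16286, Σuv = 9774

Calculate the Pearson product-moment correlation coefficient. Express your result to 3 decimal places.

r = (nΣuv − ΣuΣv) / √[(nΣu² − (Σu)²)(nΣv² − (Σv)²)]
Numerator: 15×9774 − 290×468 = 10890
Denominator: √[(89220 − 84100)(244290 − 219024)] = √[5120 × 25266] = 11373.7382
r = 10890 / 11373.7382 ≈ 0.957

0.957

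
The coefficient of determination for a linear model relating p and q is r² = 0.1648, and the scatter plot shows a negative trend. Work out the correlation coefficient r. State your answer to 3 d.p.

-0.406

|r| = √0.1648 = 0.406
The association is negative, so r = −0.406.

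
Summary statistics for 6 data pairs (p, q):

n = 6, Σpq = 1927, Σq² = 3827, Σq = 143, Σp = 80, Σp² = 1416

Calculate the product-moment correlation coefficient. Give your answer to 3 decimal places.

0.053

r = (nΣpq − ΣpΣq) / √[(nΣp² − (Σp)²)(nΣq² − (Σq)²)]
Numerator: 6×1927 − 80×143 = 122
Denominator: √[(8496 − 6400)(22962 − 20449)] = √[2096 × 2513] = 2295.0486
r = 122 / 2295.0486 ≈ 0.053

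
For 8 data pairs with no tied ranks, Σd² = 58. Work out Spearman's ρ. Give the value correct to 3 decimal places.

ρ = 1 − 6Σd² / [n(n²−1)] = 1 − 6×58 / (8×63)
  = 1 − 348/504 = 1 − 0.6905 ≈ 0.310

0.310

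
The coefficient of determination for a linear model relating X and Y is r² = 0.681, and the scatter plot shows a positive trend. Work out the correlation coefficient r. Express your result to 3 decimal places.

0.825

|r| = √0.681 = 0.825
The association is positive, so r = 0.825.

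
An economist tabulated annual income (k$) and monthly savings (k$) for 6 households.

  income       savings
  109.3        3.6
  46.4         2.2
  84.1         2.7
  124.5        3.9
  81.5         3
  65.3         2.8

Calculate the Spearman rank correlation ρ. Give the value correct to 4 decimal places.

Rank income: 5, 1, 4, 6, 3, 2
Rank savings: 5, 1, 2, 6, 4, 3
d = rank(income) − rank(savings): 0, 0, 2, 0, -1, -1; Σd² = 6
ρ = 1 − 6Σd² / [n(n²−1)] = 1 − 6×6 / (6×35) = 1 − 36/210 ≈ 0.8286

0.8286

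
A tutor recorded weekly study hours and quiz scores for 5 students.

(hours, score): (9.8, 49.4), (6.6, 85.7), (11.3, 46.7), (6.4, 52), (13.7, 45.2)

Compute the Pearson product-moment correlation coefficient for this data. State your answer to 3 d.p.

-0.652

n = 5, Σx = 47.8, Σy = 279, Σx² = 495.94, Σy² = 16712.78, Σxy = 2529.49
nΣxy − ΣxΣy = 12647.45 − 13336.2 = -688.75
nΣx² − (Σx)² = 2479.7 − 2284.84 = 194.86; nΣy² − (Σy)² = 83563.9 − 77841 = 5722.9
r = -688.75 / √(194.86 × 5722.9) = -688.75 / 1056.0134 ≈ -0.652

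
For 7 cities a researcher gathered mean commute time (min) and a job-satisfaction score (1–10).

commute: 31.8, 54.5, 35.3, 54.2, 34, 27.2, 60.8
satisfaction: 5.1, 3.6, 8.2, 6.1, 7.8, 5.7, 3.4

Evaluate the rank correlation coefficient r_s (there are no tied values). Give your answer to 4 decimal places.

-0.4286

Rank commute: 2, 6, 4, 5, 3, 1, 7
Rank satisfaction: 3, 2, 7, 5, 6, 4, 1
d = rank(commute) − rank(satisfaction): -1, 4, -3, 0, -3, -3, 6; Σd² = 80
ρ = 1 − 6Σd² / [n(n²−1)] = 1 − 6×80 / (7×48) = 1 − 480/336 ≈ -0.4286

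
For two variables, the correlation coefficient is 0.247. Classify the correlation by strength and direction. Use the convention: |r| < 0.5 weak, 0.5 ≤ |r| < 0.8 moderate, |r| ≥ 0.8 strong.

weak positive

r = 0.247 > 0 so the relationship is positive.
|r| = 0.247, which falls in the weak range.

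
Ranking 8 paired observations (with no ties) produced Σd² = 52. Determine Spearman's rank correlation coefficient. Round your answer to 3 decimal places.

ρ = 1 − 6Σd² / [n(n²−1)] = 1 − 6×52 / (8×63)
  = 1 − 312/504 = 1 − 0.6190 ≈ 0.381

0.381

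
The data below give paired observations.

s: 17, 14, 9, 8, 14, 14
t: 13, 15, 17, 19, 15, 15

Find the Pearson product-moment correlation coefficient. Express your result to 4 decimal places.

n = 6, Σs = 76, Σt = 94, Σs² = 1022, Σt² = 1494, Σst = 1156
nΣst − ΣsΣt = 6936 − 7144 = -208
nΣs² − (Σs)² = 6132 − 5776 = 356; nΣt² − (Σt)² = 8964 − 8836 = 128
r = -208 / √(356 × 128) = -208 / 213.4666 ≈ -0.9744

-0.9744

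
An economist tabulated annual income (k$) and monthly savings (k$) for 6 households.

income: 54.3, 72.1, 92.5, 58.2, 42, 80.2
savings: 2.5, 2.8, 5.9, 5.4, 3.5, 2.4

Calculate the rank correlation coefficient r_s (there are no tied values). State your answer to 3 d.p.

Rank income: 2, 4, 6, 3, 1, 5
Rank savings: 2, 3, 6, 5, 4, 1
d = rank(income) − rank(savings): 0, 1, 0, -2, -3, 4; Σd² = 30
ρ = 1 − 6Σd² / [n(n²−1)] = 1 − 6×30 / (6×35) = 1 − 180/210 ≈ 0.143

0.143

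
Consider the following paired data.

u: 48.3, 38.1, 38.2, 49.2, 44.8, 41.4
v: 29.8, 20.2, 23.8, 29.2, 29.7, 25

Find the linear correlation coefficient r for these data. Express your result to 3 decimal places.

n = 6, Σu = 260, Σv = 157.7, Σu² = 11385.38, Σv² = 4222.25, Σuv = 6920.32
nΣuv − ΣuΣv = 41521.92 − 41002 = 519.92
nΣu² − (Σu)² = 68312.28 − 67600 = 712.28; nΣv² − (Σv)² = 25333.5 − 24869.29 = 464.21
r = 519.92 / √(712.28 × 464.21) = 519.92 / 575.0196 ≈ 0.904

0.904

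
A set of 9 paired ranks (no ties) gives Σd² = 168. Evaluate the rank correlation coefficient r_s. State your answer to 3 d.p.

-0.400

ρ = 1 − 6Σd² / [n(n²−1)] = 1 − 6×168 / (9×80)
  = 1 − 1008/720 = 1 − 1.4000 ≈ -0.400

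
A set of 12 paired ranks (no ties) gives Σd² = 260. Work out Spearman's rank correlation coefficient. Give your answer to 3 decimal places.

0.091

ρ = 1 − 6Σd² / [n(n²−1)] = 1 − 6×260 / (12×143)
  = 1 − 1560/1716 = 1 − 0.9091 ≈ 0.091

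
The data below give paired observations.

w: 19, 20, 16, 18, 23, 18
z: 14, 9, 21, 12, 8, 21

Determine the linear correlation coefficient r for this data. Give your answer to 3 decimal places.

n = 6, Σw = 114, Σz = 85, Σw² = 2194, Σz² = 1367, Σwz = 1560
nΣwz − ΣwΣz = 9360 − 9690 = -330
nΣw² − (Σw)² = 13164 − 12996 = 168; nΣz² − (Σz)² = 8202 − 7225 = 977
r = -330 / √(168 × 977) = -330 / 405.1370 ≈ -0.815

-0.815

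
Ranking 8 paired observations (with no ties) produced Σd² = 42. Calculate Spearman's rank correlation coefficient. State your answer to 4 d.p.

0.5000

ρ = 1 − 6Σd² / [n(n²−1)] = 1 − 6×42 / (8×63)
  = 1 − 252/504 = 1 − 0.50000 ≈ 0.5000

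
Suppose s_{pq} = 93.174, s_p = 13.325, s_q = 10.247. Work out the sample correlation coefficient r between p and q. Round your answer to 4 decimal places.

r = Cov(p,q) / (s_p · s_q) = 93.174 / (13.325 × 10.247)
  = 93.174 / 136.5413 ≈ 0.6824

0.6824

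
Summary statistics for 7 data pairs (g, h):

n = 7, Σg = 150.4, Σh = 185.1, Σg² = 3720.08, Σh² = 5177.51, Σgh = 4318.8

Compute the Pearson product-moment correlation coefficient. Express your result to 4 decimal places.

r = (nΣgh − ΣgΣh) / √[(nΣg² − (Σg)²)(nΣh² − (Σh)²)]
Numerator: 7×4318.8 − 150.4×185.1 = 2392.56
Denominator: √[(26040.56 − 22620.16)(36242.57 − 34262.01)] = √[3420.4 × 1980.56] = 2602.7500
r = 2392.56 / 2602.7500 ≈ 0.9192

0.9192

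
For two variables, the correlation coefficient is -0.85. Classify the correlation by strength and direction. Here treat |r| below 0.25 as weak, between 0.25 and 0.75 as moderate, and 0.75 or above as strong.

r = -0.85 < 0 so the relationship is negative.
|r| = 0.85, which falls in the strong range.

strong negative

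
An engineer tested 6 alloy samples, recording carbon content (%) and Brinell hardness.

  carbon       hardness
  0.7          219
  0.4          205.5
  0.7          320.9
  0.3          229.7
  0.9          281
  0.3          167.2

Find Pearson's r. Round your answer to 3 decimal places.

0.712

n = 6, Σx = 3.3, Σy = 1423.3, Σx² = 2.13, Σy² = 352846.99, Σxy = 832.1
nΣxy − ΣxΣy = 4992.6 − 4696.89 = 295.71
nΣx² − (Σx)² = 12.78 − 10.89 = 1.89; nΣy² − (Σy)² = 2117081.94 − 2025782.89 = 91299.05
r = 295.71 / √(1.89 × 91299.05) = 295.71 / 415.3976 ≈ 0.712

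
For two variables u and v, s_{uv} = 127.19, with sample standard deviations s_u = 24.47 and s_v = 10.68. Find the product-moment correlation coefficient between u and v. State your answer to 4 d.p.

0.4867

r = Cov(u,v) / (s_u · s_v) = 127.19 / (24.47 × 10.68)
  = 127.19 / 261.3396 ≈ 0.4867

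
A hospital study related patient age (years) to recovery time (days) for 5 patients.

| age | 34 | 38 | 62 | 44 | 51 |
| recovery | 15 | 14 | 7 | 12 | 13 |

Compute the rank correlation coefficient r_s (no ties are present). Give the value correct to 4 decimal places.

-0.9000

Rank age: 1, 2, 5, 3, 4
Rank recovery: 5, 4, 1, 2, 3
d = rank(age) − rank(recovery): -4, -2, 4, 1, 1; Σd² = 38
ρ = 1 − 6Σd² / [n(n²−1)] = 1 − 6×38 / (5×24) = 1 − 228/120 ≈ -0.9000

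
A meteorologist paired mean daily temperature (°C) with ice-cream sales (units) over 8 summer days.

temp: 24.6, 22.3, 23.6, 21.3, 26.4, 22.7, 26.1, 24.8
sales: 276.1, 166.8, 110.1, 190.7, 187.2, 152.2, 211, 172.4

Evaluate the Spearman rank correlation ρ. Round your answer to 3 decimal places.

0.310

Rank temp: 5, 2, 4, 1, 8, 3, 7, 6
Rank sales: 8, 3, 1, 6, 5, 2, 7, 4
d = rank(temp) − rank(sales): -3, -1, 3, -5, 3, 1, 0, 2; Σd² = 58
ρ = 1 − 6Σd² / [n(n²−1)] = 1 − 6×58 / (8×63) = 1 − 348/504 ≈ 0.310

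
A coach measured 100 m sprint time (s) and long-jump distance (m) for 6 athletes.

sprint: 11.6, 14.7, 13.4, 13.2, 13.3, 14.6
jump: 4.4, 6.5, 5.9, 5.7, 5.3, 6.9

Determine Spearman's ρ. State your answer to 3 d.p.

Rank sprint: 1, 6, 4, 2, 3, 5
Rank jump: 1, 5, 4, 3, 2, 6
d = rank(sprint) − rank(jump): 0, 1, 0, -1, 1, -1; Σd² = 4
ρ = 1 − 6Σd² / [n(n²−1)] = 1 − 6×4 / (6×35) = 1 − 24/210 ≈ 0.886

0.886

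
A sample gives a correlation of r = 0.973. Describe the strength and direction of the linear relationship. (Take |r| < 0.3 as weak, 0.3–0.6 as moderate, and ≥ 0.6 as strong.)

r = 0.973 > 0 so the relationship is positive.
|r| = 0.973, which falls in the strong range.

strong positive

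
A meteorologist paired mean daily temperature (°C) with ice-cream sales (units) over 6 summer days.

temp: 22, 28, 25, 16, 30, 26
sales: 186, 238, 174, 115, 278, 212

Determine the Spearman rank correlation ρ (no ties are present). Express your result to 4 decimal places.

Rank temp: 2, 5, 3, 1, 6, 4
Rank sales: 3, 5, 2, 1, 6, 4
d = rank(temp) − rank(sales): -1, 0, 1, 0, 0, 0; Σd² = 2
ρ = 1 − 6Σd² / [n(n²−1)] = 1 − 6×2 / (6×35) = 1 − 12/210 ≈ 0.9429

0.9429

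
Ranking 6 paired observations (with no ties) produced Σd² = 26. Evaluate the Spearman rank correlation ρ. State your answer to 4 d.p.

0.2571

ρ = 1 − 6Σd² / [n(n²−1)] = 1 − 6×26 / (6×35)
  = 1 − 156/210 = 1 − 0.74286 ≈ 0.2571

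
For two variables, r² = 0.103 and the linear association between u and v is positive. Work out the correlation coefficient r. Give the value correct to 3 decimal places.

0.321

|r| = √0.103 = 0.321
The association is positive, so r = 0.321.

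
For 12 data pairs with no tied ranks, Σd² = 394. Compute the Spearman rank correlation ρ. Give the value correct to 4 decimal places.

ρ = 1 − 6Σd² / [n(n²−1)] = 1 − 6×394 / (12×143)
  = 1 − 2364/1716 = 1 − 1.37762 ≈ -0.3776

-0.3776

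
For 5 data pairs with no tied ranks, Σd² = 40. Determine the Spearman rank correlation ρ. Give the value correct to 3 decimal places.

-1.000

ρ = 1 − 6Σd² / [n(n²−1)] = 1 − 6×40 / (5×24)
  = 1 − 240/120 = 1 − 2.0000 ≈ -1.000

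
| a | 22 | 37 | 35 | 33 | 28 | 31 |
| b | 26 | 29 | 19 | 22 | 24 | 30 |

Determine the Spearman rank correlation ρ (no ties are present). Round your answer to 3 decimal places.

Rank a: 1, 6, 5, 4, 2, 3
Rank b: 4, 5, 1, 2, 3, 6
d = rank(a) − rank(b): -3, 1, 4, 2, -1, -3; Σd² = 40
ρ = 1 − 6Σd² / [n(n²−1)] = 1 − 6×40 / (6×35) = 1 − 240/210 ≈ -0.143

-0.143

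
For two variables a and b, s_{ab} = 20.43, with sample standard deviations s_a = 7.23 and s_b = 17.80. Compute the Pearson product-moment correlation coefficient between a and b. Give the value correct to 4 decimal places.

0.1587

r = Cov(a,b) / (s_a · s_b) = 20.43 / (7.23 × 17.80)
  = 20.43 / 128.6940 ≈ 0.1587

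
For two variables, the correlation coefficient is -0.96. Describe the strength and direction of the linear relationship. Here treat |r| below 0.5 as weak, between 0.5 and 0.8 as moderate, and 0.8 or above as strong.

strong negative

r = -0.96 < 0 so the relationship is negative.
|r| = 0.96, which falls in the strong range.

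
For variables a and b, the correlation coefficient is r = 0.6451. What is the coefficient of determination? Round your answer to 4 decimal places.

0.4162

r² = (0.6451)² = 0.4162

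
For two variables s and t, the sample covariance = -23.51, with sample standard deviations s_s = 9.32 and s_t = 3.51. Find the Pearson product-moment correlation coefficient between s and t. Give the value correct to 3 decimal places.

-0.719

r = Cov(s,t) / (s_s · s_t) = -23.51 / (9.32 × 3.51)
  = -23.51 / 32.7132 ≈ -0.719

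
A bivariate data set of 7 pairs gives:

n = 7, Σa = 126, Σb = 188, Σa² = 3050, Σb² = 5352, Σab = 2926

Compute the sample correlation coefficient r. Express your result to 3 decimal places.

-0.941

r = (nΣab − ΣaΣb) / √[(nΣa² − (Σa)²)(nΣb² − (Σb)²)]
Numerator: 7×2926 − 126×188 = -3206
Denominator: √[(21350 − 15876)(37464 − 35344)] = √[5474 × 2120] = 3406.5936
r = -3206 / 3406.5936 ≈ -0.941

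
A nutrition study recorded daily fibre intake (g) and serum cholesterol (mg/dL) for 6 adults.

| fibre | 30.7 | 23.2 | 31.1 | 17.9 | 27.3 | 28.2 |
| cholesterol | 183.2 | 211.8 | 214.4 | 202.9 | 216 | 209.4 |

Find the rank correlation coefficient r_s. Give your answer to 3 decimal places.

Rank fibre: 5, 2, 6, 1, 3, 4
Rank cholesterol: 1, 4, 5, 2, 6, 3
d = rank(fibre) − rank(cholesterol): 4, -2, 1, -1, -3, 1; Σd² = 32
ρ = 1 − 6Σd² / [n(n²−1)] = 1 − 6×32 / (6×35) = 1 − 192/210 ≈ 0.086

0.086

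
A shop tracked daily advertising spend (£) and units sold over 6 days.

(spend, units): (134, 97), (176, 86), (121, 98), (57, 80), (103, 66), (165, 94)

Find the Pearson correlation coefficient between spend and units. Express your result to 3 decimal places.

n = 6, Σx = 756, Σy = 521, Σx² = 104656, Σy² = 46001, Σxy = 66860
nΣxy − ΣxΣy = 401160 − 393876 = 7284
nΣx² − (Σx)² = 627936 − 571536 = 56400; nΣy² − (Σy)² = 276006 − 271441 = 4565
r = 7284 / √(56400 × 4565) = 7284 / 16045.7471 ≈ 0.454

0.454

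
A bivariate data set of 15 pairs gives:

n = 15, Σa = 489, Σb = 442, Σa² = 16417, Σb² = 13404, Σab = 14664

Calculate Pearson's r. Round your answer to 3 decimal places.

0.600

r = (nΣab − ΣaΣb) / √[(nΣa² − (Σa)²)(nΣb² − (Σb)²)]
Numerator: 15×14664 − 489×442 = 3822
Denominator: √[(246255 − 239121)(201060 − 195364)] = √[7134 × 5696] = 6374.5795
r = 3822 / 6374.5795 ≈ 0.600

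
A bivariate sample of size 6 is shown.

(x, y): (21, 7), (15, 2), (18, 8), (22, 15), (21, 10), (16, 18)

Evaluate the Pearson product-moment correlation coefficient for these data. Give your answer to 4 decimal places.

0.2253

n = 6, Σx = 113, Σy = 60, Σx² = 2171, Σy² = 766, Σxy = 1149
nΣxy − ΣxΣy = 6894 − 6780 = 114
nΣx² − (Σx)² = 13026 − 12769 = 257; nΣy² − (Σy)² = 4596 − 3600 = 996
r = 114 / √(257 × 996) = 114 / 505.9368 ≈ 0.2253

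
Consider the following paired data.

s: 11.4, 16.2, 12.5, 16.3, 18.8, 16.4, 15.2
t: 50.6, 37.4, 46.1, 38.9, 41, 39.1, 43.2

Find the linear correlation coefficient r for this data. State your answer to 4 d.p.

-0.8303

n = 7, Σs = 106.8, Σt = 296.3, Σs² = 1667.78, Σt² = 12673.59, Σst = 4461.72
nΣst − ΣsΣt = 31232.04 − 31644.84 = -412.8
nΣs² − (Σs)² = 11674.46 − 11406.24 = 268.22; nΣt² − (Σt)² = 88715.13 − 87793.69 = 921.44
r = -412.8 / √(268.22 × 921.44) = -412.8 / 497.1405 ≈ -0.8303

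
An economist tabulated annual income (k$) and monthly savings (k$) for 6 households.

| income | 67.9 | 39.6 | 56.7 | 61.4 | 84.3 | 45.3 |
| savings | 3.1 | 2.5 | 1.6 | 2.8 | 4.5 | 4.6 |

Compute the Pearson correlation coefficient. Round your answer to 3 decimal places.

n = 6, Σx = 355.2, Σy = 19.1, Σx² = 22322, Σy² = 67.67, Σxy = 1159.86
nΣxy − ΣxΣy = 6959.16 − 6784.32 = 174.84
nΣx² − (Σx)² = 133932 − 126167.04 = 7764.96; nΣy² − (Σy)² = 406.02 − 364.81 = 41.21
r = 174.84 / √(7764.96 × 41.21) = 174.84 / 565.6801 ≈ 0.309

0.309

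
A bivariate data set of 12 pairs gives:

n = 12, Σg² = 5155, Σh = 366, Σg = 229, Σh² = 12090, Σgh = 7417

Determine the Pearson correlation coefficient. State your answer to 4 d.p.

r = (nΣgh − ΣgΣh) / √[(nΣg² − (Σg)²)(nΣh² − (Σh)²)]
Numerator: 12×7417 − 229×366 = 5190
Denominator: √[(61860 − 52441)(145080 − 133956)] = √[9419 × 11124] = 10236.0615
r = 5190 / 10236.0615 ≈ 0.5070

0.5070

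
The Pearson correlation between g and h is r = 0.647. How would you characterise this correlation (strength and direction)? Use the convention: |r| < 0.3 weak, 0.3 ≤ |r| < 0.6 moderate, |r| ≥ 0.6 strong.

strong positive

r = 0.647 > 0 so the relationship is positive.
|r| = 0.647, which falls in the strong range.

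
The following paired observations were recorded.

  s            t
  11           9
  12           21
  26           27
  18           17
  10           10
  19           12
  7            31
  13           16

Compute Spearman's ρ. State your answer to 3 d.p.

0.095

Rank s: 3, 4, 8, 6, 2, 7, 1, 5
Rank t: 1, 6, 7, 5, 2, 3, 8, 4
d = rank(s) − rank(t): 2, -2, 1, 1, 0, 4, -7, 1; Σd² = 76
ρ = 1 − 6Σd² / [n(n²−1)] = 1 − 6×76 / (8×63) = 1 − 456/504 ≈ 0.095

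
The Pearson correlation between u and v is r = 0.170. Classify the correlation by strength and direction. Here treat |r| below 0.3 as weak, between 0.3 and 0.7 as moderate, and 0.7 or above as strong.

weak positive

r = 0.170 > 0 so the relationship is positive.
|r| = 0.170, which falls in the weak range.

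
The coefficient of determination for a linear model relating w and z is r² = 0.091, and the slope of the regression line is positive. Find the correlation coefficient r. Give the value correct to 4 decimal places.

|r| = √0.091 = 0.3017
The association is positive, so r = 0.3017.

0.3017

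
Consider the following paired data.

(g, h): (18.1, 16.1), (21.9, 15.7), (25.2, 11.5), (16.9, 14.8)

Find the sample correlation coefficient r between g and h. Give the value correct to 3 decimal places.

-0.733

n = 4, Σg = 82.1, Σh = 58.1, Σg² = 1727.87, Σh² = 856.99, Σgh = 1175.16
nΣgh − ΣgΣh = 4700.64 − 4770.01 = -69.37
nΣg² − (Σg)² = 6911.48 − 6740.41 = 171.07; nΣh² − (Σh)² = 3427.96 − 3375.61 = 52.35
r = -69.37 / √(171.07 × 52.35) = -69.37 / 94.6336 ≈ -0.733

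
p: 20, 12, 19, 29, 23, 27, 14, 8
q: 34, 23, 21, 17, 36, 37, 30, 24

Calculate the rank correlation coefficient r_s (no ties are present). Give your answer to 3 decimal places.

0.167

Rank p: 5, 2, 4, 8, 6, 7, 3, 1
Rank q: 6, 3, 2, 1, 7, 8, 5, 4
d = rank(p) − rank(q): -1, -1, 2, 7, -1, -1, -2, -3; Σd² = 70
ρ = 1 − 6Σd² / [n(n²−1)] = 1 − 6×70 / (8×63) = 1 − 420/504 ≈ 0.167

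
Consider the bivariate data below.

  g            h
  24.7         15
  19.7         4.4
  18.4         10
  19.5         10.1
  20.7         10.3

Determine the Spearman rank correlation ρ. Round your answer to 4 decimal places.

0.7000

Rank g: 5, 3, 1, 2, 4
Rank h: 5, 1, 2, 3, 4
d = rank(g) − rank(h): 0, 2, -1, -1, 0; Σd² = 6
ρ = 1 − 6Σd² / [n(n²−1)] = 1 − 6×6 / (5×24) = 1 − 36/120 ≈ 0.7000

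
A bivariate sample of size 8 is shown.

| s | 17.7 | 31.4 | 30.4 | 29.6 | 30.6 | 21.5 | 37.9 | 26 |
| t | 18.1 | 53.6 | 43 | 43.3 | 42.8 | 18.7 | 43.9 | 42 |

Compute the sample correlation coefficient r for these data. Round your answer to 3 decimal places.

0.831

n = 8, Σs = 225.1, Σt = 305.4, Σs² = 6610.59, Σt² = 12797.2, Σst = 9059.83
nΣst − ΣsΣt = 72478.64 − 68745.54 = 3733.1
nΣs² − (Σs)² = 52884.72 − 50670.01 = 2214.71; nΣt² − (Σt)² = 102377.6 − 93269.16 = 9108.44
r = 3733.1 / √(2214.71 × 9108.44) = 3733.1 / 4491.3866 ≈ 0.831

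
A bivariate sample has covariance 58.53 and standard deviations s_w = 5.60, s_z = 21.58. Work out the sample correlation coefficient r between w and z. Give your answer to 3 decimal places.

0.484

r = Cov(w,z) / (s_w · s_z) = 58.53 / (5.60 × 21.58)
  = 58.53 / 120.8480 ≈ 0.484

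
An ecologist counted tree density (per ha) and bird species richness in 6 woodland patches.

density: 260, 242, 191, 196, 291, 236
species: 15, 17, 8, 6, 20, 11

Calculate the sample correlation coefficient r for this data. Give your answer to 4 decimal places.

0.9316

n = 6, Σx = 1416, Σy = 77, Σx² = 341438, Σy² = 1135, Σxy = 19134
nΣxy − ΣxΣy = 114804 − 109032 = 5772
nΣx² − (Σx)² = 2048628 − 2005056 = 43572; nΣy² − (Σy)² = 6810 − 5929 = 881
r = 5772 / √(43572 × 881) = 5772 / 6195.7188 ≈ 0.9316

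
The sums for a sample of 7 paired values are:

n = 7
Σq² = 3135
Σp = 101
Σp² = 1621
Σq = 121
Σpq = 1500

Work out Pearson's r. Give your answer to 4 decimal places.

r = (nΣpq − ΣpΣq) / √[(nΣp² − (Σp)²)(nΣq² − (Σq)²)]
Numerator: 7×1500 − 101×121 = -1721
Denominator: √[(11347 − 10201)(21945 − 14641)] = √[1146 × 7304] = 2893.1616
r = -1721 / 2893.1616 ≈ -0.5949

-0.5949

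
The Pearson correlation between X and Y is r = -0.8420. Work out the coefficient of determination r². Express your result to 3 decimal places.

r² = (-0.8420)² = 0.709

0.709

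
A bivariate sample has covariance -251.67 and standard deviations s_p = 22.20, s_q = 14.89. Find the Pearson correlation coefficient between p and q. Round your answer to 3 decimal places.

-0.761

r = Cov(p,q) / (s_p · s_q) = -251.67 / (22.20 × 14.89)
  = -251.67 / 330.5580 ≈ -0.761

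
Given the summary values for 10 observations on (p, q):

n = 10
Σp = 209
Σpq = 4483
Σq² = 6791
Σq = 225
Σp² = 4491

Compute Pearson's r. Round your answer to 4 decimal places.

-0.4762

r = (nΣpq − ΣpΣq) / √[(nΣp² − (Σp)²)(nΣq² − (Σq)²)]
Numerator: 10×4483 − 209×225 = -2195
Denominator: √[(44910 − 43681)(67910 − 50625)] = √[1229 × 17285] = 4609.0417
r = -2195 / 4609.0417 ≈ -0.4762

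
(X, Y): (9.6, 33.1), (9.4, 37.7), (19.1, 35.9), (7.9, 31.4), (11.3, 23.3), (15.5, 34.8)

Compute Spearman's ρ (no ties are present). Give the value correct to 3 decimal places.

Rank X: 3, 2, 6, 1, 4, 5
Rank Y: 3, 6, 5, 2, 1, 4
d = rank(X) − rank(Y): 0, -4, 1, -1, 3, 1; Σd² = 28
ρ = 1 − 6Σd² / [n(n²−1)] = 1 − 6×28 / (6×35) = 1 − 168/210 ≈ 0.200

0.200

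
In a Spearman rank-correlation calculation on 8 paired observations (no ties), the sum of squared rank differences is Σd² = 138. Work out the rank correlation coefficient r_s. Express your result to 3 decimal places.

ρ = 1 − 6Σd² / [n(n²−1)] = 1 − 6×138 / (8×63)
  = 1 − 828/504 = 1 − 1.6429 ≈ -0.643

-0.643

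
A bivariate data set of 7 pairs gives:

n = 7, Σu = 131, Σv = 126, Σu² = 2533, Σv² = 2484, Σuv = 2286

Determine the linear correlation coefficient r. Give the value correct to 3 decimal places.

-0.543

r = (nΣuv − ΣuΣv) / √[(nΣu² − (Σu)²)(nΣv² − (Σv)²)]
Numerator: 7×2286 − 131×126 = -504
Denominator: √[(17731 − 17161)(17388 − 15876)] = √[570 × 1512] = 928.3534
r = -504 / 928.3534 ≈ -0.543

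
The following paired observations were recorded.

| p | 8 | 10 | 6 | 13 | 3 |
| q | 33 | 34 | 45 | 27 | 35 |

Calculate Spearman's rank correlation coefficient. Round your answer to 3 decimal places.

-0.800

Rank p: 3, 4, 2, 5, 1
Rank q: 2, 3, 5, 1, 4
d = rank(p) − rank(q): 1, 1, -3, 4, -3; Σd² = 36
ρ = 1 − 6Σd² / [n(n²−1)] = 1 − 6×36 / (5×24) = 1 − 216/120 ≈ -0.800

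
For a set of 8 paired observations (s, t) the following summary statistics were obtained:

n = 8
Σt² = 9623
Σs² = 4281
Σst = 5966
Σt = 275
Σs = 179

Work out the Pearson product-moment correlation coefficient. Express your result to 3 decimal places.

-0.864

r = (nΣst − ΣsΣt) / √[(nΣs² − (Σs)²)(nΣt² − (Σt)²)]
Numerator: 8×5966 − 179×275 = -1497
Denominator: √[(34248 − 32041)(76984 − 75625)] = √[2207 × 1359] = 1731.8525
r = -1497 / 1731.8525 ≈ -0.864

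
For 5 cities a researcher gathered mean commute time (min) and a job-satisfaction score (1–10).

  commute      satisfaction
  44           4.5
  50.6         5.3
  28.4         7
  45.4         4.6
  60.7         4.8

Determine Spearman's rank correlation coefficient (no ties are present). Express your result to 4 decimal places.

Rank commute: 2, 4, 1, 3, 5
Rank satisfaction: 1, 4, 5, 2, 3
d = rank(commute) − rank(satisfaction): 1, 0, -4, 1, 2; Σd² = 22
ρ = 1 − 6Σd² / [n(n²−1)] = 1 − 6×22 / (5×24) = 1 − 132/120 ≈ -0.1000

-0.1000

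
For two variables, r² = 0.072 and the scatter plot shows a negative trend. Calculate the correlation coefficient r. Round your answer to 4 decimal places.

|r| = √0.072 = 0.2683
The association is negative, so r = −0.2683.

-0.2683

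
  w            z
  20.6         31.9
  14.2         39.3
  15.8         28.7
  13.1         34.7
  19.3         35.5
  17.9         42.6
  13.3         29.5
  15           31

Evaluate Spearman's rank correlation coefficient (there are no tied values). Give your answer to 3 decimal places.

0.167

Rank w: 8, 3, 5, 1, 7, 6, 2, 4
Rank z: 4, 7, 1, 5, 6, 8, 2, 3
d = rank(w) − rank(z): 4, -4, 4, -4, 1, -2, 0, 1; Σd² = 70
ρ = 1 − 6Σd² / [n(n²−1)] = 1 − 6×70 / (8×63) = 1 − 420/504 ≈ 0.167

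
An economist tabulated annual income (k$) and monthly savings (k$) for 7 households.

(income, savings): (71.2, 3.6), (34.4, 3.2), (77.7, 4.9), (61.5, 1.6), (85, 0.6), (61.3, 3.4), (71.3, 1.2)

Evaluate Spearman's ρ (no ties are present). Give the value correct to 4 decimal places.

-0.2143

Rank income: 4, 1, 6, 3, 7, 2, 5
Rank savings: 6, 4, 7, 3, 1, 5, 2
d = rank(income) − rank(savings): -2, -3, -1, 0, 6, -3, 3; Σd² = 68
ρ = 1 − 6Σd² / [n(n²−1)] = 1 − 6×68 / (7×48) = 1 − 408/336 ≈ -0.2143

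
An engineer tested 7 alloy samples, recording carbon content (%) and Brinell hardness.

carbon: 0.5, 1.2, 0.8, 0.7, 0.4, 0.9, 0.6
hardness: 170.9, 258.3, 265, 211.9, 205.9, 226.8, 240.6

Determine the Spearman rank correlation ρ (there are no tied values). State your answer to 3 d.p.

0.714

Rank carbon: 2, 7, 5, 4, 1, 6, 3
Rank hardness: 1, 6, 7, 3, 2, 4, 5
d = rank(carbon) − rank(hardness): 1, 1, -2, 1, -1, 2, -2; Σd² = 16
ρ = 1 − 6Σd² / [n(n²−1)] = 1 − 6×16 / (7×48) = 1 − 96/336 ≈ 0.714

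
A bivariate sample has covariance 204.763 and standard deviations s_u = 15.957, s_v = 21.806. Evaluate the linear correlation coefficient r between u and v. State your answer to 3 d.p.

r = Cov(u,v) / (s_u · s_v) = 204.763 / (15.957 × 21.806)
  = 204.763 / 347.9583 ≈ 0.588

0.588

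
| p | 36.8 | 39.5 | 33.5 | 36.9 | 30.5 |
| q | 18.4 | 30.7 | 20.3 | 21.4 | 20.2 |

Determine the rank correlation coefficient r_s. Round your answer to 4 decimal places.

Rank p: 3, 5, 2, 4, 1
Rank q: 1, 5, 3, 4, 2
d = rank(p) − rank(q): 2, 0, -1, 0, -1; Σd² = 6
ρ = 1 − 6Σd² / [n(n²−1)] = 1 − 6×6 / (5×24) = 1 − 36/120 ≈ 0.7000

0.7000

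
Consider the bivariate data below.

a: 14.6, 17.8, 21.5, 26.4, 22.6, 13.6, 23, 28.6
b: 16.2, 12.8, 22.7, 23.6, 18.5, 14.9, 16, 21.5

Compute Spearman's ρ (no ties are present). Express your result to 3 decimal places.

Rank a: 2, 3, 4, 7, 5, 1, 6, 8
Rank b: 4, 1, 7, 8, 5, 2, 3, 6
d = rank(a) − rank(b): -2, 2, -3, -1, 0, -1, 3, 2; Σd² = 32
ρ = 1 − 6Σd² / [n(n²−1)] = 1 − 6×32 / (8×63) = 1 − 192/504 ≈ 0.619

0.619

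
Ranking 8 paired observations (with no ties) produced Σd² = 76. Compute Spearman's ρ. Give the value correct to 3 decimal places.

0.095

ρ = 1 − 6Σd² / [n(n²−1)] = 1 − 6×76 / (8×63)
  = 1 − 456/504 = 1 − 0.9048 ≈ 0.095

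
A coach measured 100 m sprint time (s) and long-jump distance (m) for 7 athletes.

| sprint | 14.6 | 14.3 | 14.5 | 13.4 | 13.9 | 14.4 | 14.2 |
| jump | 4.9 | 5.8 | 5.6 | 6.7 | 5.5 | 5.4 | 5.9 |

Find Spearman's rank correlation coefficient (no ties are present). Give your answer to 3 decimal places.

Rank sprint: 7, 4, 6, 1, 2, 5, 3
Rank jump: 1, 5, 4, 7, 3, 2, 6
d = rank(sprint) − rank(jump): 6, -1, 2, -6, -1, 3, -3; Σd² = 96
ρ = 1 − 6Σd² / [n(n²−1)] = 1 − 6×96 / (7×48) = 1 − 576/336 ≈ -0.714

-0.714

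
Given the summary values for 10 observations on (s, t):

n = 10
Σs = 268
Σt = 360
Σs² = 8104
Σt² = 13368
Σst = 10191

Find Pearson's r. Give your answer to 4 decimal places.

r = (nΣst − ΣsΣt) / √[(nΣs² − (Σs)²)(nΣt² − (Σt)²)]
Numerator: 10×10191 − 268×360 = 5430
Denominator: √[(81040 − 71824)(133680 − 129600)] = √[9216 × 4080] = 6131.9883
r = 5430 / 6131.9883 ≈ 0.8855

0.8855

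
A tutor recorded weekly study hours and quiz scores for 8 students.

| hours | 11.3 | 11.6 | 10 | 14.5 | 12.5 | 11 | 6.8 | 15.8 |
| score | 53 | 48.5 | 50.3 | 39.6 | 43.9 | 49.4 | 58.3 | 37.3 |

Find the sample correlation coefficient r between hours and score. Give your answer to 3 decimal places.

-0.958

n = 8, Σx = 93.5, Σy = 380.3, Σx² = 1145.63, Σy² = 18417.25, Σxy = 4316.63
nΣxy − ΣxΣy = 34533.04 − 35558.05 = -1025.01
nΣx² − (Σx)² = 9165.04 − 8742.25 = 422.79; nΣy² − (Σy)² = 147338 − 144628.09 = 2709.91
r = -1025.01 / √(422.79 × 2709.91) = -1025.01 / 1070.3844 ≈ -0.958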